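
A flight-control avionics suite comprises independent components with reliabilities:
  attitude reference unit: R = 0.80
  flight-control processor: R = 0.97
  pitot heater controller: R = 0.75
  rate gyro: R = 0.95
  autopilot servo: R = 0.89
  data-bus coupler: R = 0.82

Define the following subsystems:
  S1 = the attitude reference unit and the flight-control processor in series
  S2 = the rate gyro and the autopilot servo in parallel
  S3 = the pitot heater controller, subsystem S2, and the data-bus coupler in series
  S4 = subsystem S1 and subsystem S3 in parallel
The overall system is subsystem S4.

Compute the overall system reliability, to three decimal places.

0.913

Series (attitude reference unit and flight-control processor): 0.80000 × 0.97000 = 0.77600
Parallel (rate gyro and autopilot servo): 1 − (1 − 0.95000)(1 − 0.89000) = 0.99450
Series (pitot heater controller, [0.99450], and data-bus coupler): 0.75000 × 0.99450 × 0.82000 = 0.61162
Parallel ([0.77600] and [0.61162]): 1 − (1 − 0.77600)(1 − 0.61162) = 0.913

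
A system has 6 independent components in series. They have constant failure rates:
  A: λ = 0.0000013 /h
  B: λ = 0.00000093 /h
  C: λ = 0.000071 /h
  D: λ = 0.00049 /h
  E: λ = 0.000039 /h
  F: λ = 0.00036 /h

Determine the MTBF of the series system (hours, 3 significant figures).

Series of exponential components: λ_sys = Σ λ_i
λ_sys = 0.0000013 + 0.00000093 + 0.000071 + 0.00049 + 0.000039 + 0.00036 = 9.6223e-04 /h
MTBF = 1 / λ_sys = 1040 h

1040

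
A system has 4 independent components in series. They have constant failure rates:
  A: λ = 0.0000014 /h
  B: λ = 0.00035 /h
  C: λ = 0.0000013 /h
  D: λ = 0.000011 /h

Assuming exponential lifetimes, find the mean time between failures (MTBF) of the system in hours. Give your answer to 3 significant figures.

Series of exponential components: λ_sys = Σ λ_i
λ_sys = 0.0000014 + 0.00035 + 0.0000013 + 0.000011 = 3.6370e-04 /h
MTBF = 1 / λ_sys = 2750 h

2750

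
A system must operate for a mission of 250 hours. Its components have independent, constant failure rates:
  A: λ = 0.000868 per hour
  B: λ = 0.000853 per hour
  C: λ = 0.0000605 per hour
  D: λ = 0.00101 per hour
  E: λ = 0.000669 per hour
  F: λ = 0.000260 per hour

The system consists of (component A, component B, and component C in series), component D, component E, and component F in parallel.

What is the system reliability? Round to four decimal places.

0.9992

R(A) = exp(−0.000868 × 250) = 0.804930
R(B) = exp(−0.000853 × 250) = 0.807954
R(C) = exp(−0.0000605 × 250) = 0.984989
R(D) = exp(−0.00101 × 250) = 0.776856
R(E) = exp(−0.000669 × 250) = 0.845988
R(F) = exp(−0.000260 × 250) = 0.937067
Series (A, B, and C): 0.804930 × 0.807954 × 0.984989 = 0.640584
Parallel ([0.640584], D, E, and F): 1 − (1 − 0.640584)(1 − 0.776856)(1 − 0.845988)(1 − 0.937067) = 0.9992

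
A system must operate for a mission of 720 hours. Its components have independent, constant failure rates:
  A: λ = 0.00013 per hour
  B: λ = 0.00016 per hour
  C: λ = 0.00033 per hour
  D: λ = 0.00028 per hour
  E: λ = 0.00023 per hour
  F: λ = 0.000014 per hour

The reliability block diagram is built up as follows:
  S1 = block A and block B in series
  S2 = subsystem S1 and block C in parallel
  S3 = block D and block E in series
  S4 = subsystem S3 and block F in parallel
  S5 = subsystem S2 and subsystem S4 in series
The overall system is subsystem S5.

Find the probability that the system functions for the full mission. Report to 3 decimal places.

0.957

R(A) = exp(−0.00013 × 720) = 0.91065
R(B) = exp(−0.00016 × 720) = 0.89119
R(C) = exp(−0.00033 × 720) = 0.78852
R(D) = exp(−0.00028 × 720) = 0.81742
R(E) = exp(−0.00023 × 720) = 0.84739
R(F) = exp(−0.000014 × 720) = 0.98997
Series (A and B): 0.91065 × 0.89119 = 0.81156
Parallel ([0.81156] and C): 1 − (1 − 0.81156)(1 − 0.78852) = 0.96015
Series (D and E): 0.81742 × 0.84739 = 0.69267
Parallel ([0.69267] and F): 1 − (1 − 0.69267)(1 − 0.98997) = 0.99692
Series ([0.96015] and [0.99692]): 0.96015 × 0.99692 = 0.957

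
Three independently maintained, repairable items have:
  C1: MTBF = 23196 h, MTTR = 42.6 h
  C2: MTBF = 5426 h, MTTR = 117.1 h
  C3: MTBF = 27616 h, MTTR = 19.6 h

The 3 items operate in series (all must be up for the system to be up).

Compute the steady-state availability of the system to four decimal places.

A(C1) = MTBF/(MTBF+MTTR) = 23196/(23196+42.6) = 0.998167
A(C2) = MTBF/(MTBF+MTTR) = 5426/(5426+117.1) = 0.978875
A(C3) = MTBF/(MTBF+MTTR) = 27616/(27616+19.6) = 0.999291
Series availability: 0.998167 × 0.978875 × 0.999291 = 0.9764

0.9764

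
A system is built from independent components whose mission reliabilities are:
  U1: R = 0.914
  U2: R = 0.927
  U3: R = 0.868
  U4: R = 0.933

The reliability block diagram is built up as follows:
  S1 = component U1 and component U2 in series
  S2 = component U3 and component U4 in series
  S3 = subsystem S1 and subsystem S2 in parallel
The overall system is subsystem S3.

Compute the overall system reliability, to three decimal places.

Series (U1 and U2): 0.91400 × 0.92700 = 0.84728
Series (U3 and U4): 0.86800 × 0.93300 = 0.80984
Parallel ([0.84728] and [0.80984]): 1 − (1 − 0.84728)(1 − 0.80984) = 0.971

0.971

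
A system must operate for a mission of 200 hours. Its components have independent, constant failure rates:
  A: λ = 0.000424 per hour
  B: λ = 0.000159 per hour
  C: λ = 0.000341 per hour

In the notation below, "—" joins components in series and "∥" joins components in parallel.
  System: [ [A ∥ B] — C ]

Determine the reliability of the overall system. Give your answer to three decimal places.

R(A) = exp(−0.000424 × 200) = 0.91870
R(B) = exp(−0.000159 × 200) = 0.96870
R(C) = exp(−0.000341 × 200) = 0.93407
Parallel (A and B): 1 − (1 − 0.91870)(1 − 0.96870) = 0.99746
Series ([0.99746] and C): 0.99746 × 0.93407 = 0.932

0.932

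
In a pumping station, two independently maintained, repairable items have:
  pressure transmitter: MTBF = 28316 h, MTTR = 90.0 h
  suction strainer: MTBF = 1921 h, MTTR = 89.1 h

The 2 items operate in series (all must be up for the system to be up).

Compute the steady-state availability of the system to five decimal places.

A(pressure transmitter) = MTBF/(MTBF+MTTR) = 28316/(28316+90.0) = 0.996832
A(suction strainer) = MTBF/(MTBF+MTTR) = 1921/(1921+89.1) = 0.955674
Series availability: 0.996832 × 0.955674 = 0.95265

0.95265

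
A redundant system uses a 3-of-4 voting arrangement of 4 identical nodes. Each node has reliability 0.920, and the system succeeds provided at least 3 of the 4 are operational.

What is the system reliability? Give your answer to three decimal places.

R = Σ_{i=3}^{4} C(4,i) p^i (1−p)^{4−i} with p = 0.920
C(4,3)·0.920^3·0.080^1 = 0.24918
C(4,4)·0.920^4·0.080^0 = 0.71639
Sum = 0.966

0.966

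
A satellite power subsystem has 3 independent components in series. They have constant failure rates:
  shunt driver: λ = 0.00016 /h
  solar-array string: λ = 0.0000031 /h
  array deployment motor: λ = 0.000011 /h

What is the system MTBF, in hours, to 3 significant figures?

Series of exponential components: λ_sys = Σ λ_i
λ_sys = 0.00016 + 0.0000031 + 0.000011 = 1.7410e-04 /h
MTBF = 1 / λ_sys = 5740 h

5740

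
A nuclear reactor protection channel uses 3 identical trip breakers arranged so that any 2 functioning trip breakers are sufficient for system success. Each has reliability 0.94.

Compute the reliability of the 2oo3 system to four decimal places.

R = Σ_{i=2}^{3} C(3,i) p^i (1−p)^{3−i} with p = 0.94
C(3,2)·0.94^2·0.06^1 = 0.159048
C(3,3)·0.94^3·0.06^0 = 0.830584
Sum = 0.9896

0.9896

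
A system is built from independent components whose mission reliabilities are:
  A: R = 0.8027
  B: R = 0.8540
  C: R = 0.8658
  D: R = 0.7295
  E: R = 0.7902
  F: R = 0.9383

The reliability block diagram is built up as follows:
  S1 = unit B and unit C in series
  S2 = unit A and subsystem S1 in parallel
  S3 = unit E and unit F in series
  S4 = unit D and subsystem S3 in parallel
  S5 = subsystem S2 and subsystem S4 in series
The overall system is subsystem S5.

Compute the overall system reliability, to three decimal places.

Series (B and C): 0.85400 × 0.86580 = 0.73939
Parallel (A and [0.73939]): 1 − (1 − 0.80270)(1 − 0.73939) = 0.94858
Series (E and F): 0.79020 × 0.93830 = 0.74144
Parallel (D and [0.74144]): 1 − (1 − 0.72950)(1 − 0.74144) = 0.93006
Series ([0.94858] and [0.93006]): 0.94858 × 0.93006 = 0.882

0.882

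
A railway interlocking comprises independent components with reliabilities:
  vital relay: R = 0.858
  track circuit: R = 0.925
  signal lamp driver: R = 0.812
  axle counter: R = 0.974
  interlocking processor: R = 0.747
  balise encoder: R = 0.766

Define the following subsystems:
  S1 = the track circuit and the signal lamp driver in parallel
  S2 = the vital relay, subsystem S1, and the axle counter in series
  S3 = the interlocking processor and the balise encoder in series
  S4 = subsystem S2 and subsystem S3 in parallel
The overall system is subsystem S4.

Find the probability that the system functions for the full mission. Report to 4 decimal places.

Parallel (track circuit and signal lamp driver): 1 − (1 − 0.925000)(1 − 0.812000) = 0.985900
Series (vital relay, [0.985900], and axle counter): 0.858000 × 0.985900 × 0.974000 = 0.823909
Series (interlocking processor and balise encoder): 0.747000 × 0.766000 = 0.572202
Parallel ([0.823909] and [0.572202]): 1 − (1 − 0.823909)(1 − 0.572202) = 0.9247

0.9247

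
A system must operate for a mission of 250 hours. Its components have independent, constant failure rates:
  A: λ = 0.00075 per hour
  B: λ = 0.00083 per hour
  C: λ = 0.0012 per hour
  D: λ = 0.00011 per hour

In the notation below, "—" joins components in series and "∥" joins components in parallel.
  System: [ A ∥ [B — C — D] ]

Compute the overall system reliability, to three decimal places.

R(A) = exp(−0.00075 × 250) = 0.82903
R(B) = exp(−0.00083 × 250) = 0.81261
R(C) = exp(−0.0012 × 250) = 0.74082
R(D) = exp(−0.00011 × 250) = 0.97287
Series (B, C, and D): 0.81261 × 0.74082 × 0.97287 = 0.58567
Parallel (A and [0.58567]): 1 − (1 − 0.82903)(1 − 0.58567) = 0.929

0.929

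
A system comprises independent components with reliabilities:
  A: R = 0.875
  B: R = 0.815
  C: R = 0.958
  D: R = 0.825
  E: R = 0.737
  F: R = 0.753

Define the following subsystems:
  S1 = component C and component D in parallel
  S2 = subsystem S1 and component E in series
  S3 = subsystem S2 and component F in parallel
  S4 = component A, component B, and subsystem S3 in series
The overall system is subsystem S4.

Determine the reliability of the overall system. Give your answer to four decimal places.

Parallel (C and D): 1 − (1 − 0.958000)(1 − 0.825000) = 0.992650
Series ([0.992650] and E): 0.992650 × 0.737000 = 0.731583
Parallel ([0.731583] and F): 1 − (1 − 0.731583)(1 − 0.753000) = 0.933701
Series (A, B, and [0.933701]): 0.875000 × 0.815000 × 0.933701 = 0.6658

0.6658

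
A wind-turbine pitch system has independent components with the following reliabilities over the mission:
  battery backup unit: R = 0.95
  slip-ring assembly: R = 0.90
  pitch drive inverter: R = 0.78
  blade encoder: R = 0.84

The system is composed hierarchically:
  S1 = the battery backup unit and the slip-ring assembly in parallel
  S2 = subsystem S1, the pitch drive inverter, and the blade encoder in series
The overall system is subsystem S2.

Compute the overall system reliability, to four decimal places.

0.6519

Parallel (battery backup unit and slip-ring assembly): 1 − (1 − 0.950000)(1 − 0.900000) = 0.995000
Series ([0.995000], pitch drive inverter, and blade encoder): 0.995000 × 0.780000 × 0.840000 = 0.6519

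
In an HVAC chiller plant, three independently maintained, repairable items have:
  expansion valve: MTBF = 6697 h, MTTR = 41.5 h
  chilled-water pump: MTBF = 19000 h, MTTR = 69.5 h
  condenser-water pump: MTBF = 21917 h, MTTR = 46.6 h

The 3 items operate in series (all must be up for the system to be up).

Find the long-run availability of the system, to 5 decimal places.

A(expansion valve) = MTBF/(MTBF+MTTR) = 6697/(6697+41.5) = 0.993841
A(chilled-water pump) = MTBF/(MTBF+MTTR) = 19000/(19000+69.5) = 0.996355
A(condenser-water pump) = MTBF/(MTBF+MTTR) = 21917/(21917+46.6) = 0.997878
Series availability: 0.993841 × 0.996355 × 0.997878 = 0.98812

0.98812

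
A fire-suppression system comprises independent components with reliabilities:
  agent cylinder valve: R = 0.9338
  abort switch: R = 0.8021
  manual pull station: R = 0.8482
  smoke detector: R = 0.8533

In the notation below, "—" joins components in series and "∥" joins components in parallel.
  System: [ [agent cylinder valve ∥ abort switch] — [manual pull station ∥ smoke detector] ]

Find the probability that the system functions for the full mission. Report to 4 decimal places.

Parallel (agent cylinder valve and abort switch): 1 − (1 − 0.933800)(1 − 0.802100) = 0.986899
Parallel (manual pull station and smoke detector): 1 − (1 − 0.848200)(1 − 0.853300) = 0.977731
Series ([0.986899] and [0.977731]): 0.986899 × 0.977731 = 0.9649

0.9649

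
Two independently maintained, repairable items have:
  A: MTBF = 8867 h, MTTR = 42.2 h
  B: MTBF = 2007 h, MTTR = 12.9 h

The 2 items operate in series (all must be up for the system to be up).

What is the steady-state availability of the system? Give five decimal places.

0.98891

A(A) = MTBF/(MTBF+MTTR) = 8867/(8867+42.2) = 0.995263
A(B) = MTBF/(MTBF+MTTR) = 2007/(2007+12.9) = 0.993614
Series availability: 0.995263 × 0.993614 = 0.98891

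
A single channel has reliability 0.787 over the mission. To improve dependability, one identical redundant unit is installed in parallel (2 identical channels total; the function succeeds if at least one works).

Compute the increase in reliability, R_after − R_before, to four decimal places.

0.1676

R_before = 0.787
R_after = 1 − (1 − 0.787)^2 = 0.9546
ΔR = 0.9546 − 0.787 = 0.1676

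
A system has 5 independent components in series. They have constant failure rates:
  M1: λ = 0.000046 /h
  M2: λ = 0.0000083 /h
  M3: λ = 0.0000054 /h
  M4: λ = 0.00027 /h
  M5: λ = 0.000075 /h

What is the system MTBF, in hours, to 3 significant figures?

Series of exponential components: λ_sys = Σ λ_i
λ_sys = 0.000046 + 0.0000083 + 0.0000054 + 0.00027 + 0.000075 = 4.0470e-04 /h
MTBF = 1 / λ_sys = 2470 h

2470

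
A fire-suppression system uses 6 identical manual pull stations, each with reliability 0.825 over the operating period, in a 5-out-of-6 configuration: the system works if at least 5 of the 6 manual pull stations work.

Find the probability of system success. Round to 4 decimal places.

0.7166

R = Σ_{i=5}^{6} C(6,i) p^i (1−p)^{6−i} with p = 0.825
C(6,5)·0.825^5·0.175^1 = 0.401291
C(6,6)·0.825^6·0.175^0 = 0.315300
Sum = 0.7166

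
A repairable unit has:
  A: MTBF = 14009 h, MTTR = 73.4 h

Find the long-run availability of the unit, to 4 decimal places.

0.9948

A(A) = MTBF/(MTBF+MTTR) = 14009/(14009+73.4) = 0.9948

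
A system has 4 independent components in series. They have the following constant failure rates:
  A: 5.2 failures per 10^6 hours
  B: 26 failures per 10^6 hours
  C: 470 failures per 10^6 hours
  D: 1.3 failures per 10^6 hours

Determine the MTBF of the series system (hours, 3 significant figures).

Series of exponential components: λ_sys = Σ λ_i
λ_sys = 0.0000052 + 0.000026 + 0.00047 + 0.0000013 = 5.0250e-04 /h
MTBF = 1 / λ_sys = 1990 h

1990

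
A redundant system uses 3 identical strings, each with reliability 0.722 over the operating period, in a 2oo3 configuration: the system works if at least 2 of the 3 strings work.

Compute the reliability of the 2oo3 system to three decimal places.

R = Σ_{i=2}^{3} C(3,i) p^i (1−p)^{3−i} with p = 0.722
C(3,2)·0.722^2·0.278^1 = 0.43475
C(3,3)·0.722^3·0.278^0 = 0.37637
Sum = 0.811

0.811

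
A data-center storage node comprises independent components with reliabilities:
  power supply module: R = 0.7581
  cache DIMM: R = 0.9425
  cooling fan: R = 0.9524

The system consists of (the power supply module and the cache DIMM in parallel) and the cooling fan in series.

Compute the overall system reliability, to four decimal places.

Parallel (power supply module and cache DIMM): 1 − (1 − 0.758100)(1 − 0.942500) = 0.986091
Series ([0.986091] and cooling fan): 0.986091 × 0.952400 = 0.9392

0.9392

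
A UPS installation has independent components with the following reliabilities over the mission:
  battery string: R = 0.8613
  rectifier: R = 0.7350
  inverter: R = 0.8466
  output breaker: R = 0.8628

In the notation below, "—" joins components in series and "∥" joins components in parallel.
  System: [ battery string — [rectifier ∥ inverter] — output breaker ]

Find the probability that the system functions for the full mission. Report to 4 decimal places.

Parallel (rectifier and inverter): 1 − (1 − 0.735000)(1 − 0.846600) = 0.959349
Series (battery string, [0.959349], and output breaker): 0.861300 × 0.959349 × 0.862800 = 0.7129

0.7129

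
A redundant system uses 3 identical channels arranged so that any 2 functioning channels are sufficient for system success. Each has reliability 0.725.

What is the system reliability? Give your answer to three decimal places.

0.815

R = Σ_{i=2}^{3} C(3,i) p^i (1−p)^{3−i} with p = 0.725
C(3,2)·0.725^2·0.275^1 = 0.43364
C(3,3)·0.725^3·0.275^0 = 0.38108
Sum = 0.815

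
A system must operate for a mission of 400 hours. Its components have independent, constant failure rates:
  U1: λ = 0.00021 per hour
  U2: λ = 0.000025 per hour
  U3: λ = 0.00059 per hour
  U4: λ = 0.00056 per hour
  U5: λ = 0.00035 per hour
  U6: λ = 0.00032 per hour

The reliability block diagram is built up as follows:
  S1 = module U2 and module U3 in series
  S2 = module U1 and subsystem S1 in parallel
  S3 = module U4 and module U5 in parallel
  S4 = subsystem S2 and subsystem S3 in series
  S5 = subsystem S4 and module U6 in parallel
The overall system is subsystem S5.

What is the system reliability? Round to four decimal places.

0.9948

R(U1) = exp(−0.00021 × 400) = 0.919431
R(U2) = exp(−0.000025 × 400) = 0.990050
R(U3) = exp(−0.00059 × 400) = 0.789781
R(U4) = exp(−0.00056 × 400) = 0.799315
R(U5) = exp(−0.00035 × 400) = 0.869358
R(U6) = exp(−0.00032 × 400) = 0.879853
Series (U2 and U3): 0.990050 × 0.789781 = 0.781923
Parallel (U1 and [0.781923]): 1 − (1 − 0.919431)(1 − 0.781923) = 0.982430
Parallel (U4 and U5): 1 − (1 − 0.799315)(1 − 0.869358) = 0.973782
Series ([0.982430] and [0.973782]): 0.982430 × 0.973782 = 0.956673
Parallel ([0.956673] and U6): 1 − (1 − 0.956673)(1 − 0.879853) = 0.9948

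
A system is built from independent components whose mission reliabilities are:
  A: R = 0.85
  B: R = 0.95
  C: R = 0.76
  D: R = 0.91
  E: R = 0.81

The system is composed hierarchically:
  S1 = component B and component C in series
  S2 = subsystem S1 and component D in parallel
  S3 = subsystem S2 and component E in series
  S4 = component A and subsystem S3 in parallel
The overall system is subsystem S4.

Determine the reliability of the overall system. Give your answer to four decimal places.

Series (B and C): 0.950000 × 0.760000 = 0.722000
Parallel ([0.722000] and D): 1 − (1 − 0.722000)(1 − 0.910000) = 0.974980
Series ([0.974980] and E): 0.974980 × 0.810000 = 0.789734
Parallel (A and [0.789734]): 1 − (1 − 0.850000)(1 − 0.789734) = 0.9685

0.9685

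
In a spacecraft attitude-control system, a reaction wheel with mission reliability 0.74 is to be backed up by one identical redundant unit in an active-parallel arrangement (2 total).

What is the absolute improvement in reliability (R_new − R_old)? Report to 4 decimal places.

0.1924

R_before = 0.74
R_after = 1 − (1 − 0.74)^2 = 0.9324
ΔR = 0.9324 − 0.74 = 0.1924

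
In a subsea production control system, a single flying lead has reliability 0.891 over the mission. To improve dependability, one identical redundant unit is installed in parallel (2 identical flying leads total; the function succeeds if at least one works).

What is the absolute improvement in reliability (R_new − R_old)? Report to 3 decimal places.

R_before = 0.891
R_after = 1 − (1 − 0.891)^2 = 0.988
ΔR = 0.988 − 0.891 = 0.097

0.097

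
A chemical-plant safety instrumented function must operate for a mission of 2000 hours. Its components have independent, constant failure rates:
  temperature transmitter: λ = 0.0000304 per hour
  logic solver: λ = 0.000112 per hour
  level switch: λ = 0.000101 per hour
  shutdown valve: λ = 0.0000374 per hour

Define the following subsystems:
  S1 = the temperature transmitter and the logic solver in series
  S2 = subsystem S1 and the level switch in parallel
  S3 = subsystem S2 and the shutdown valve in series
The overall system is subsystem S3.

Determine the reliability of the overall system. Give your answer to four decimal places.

R(temperature transmitter) = exp(−0.0000304 × 2000) = 0.941011
R(logic solver) = exp(−0.000112 × 2000) = 0.799315
R(level switch) = exp(−0.000101 × 2000) = 0.817095
R(shutdown valve) = exp(−0.0000374 × 2000) = 0.927929
Series (temperature transmitter and logic solver): 0.941011 × 0.799315 = 0.752164
Parallel ([0.752164] and level switch): 1 − (1 − 0.752164)(1 − 0.817095) = 0.954670
Series ([0.954670] and shutdown valve): 0.954670 × 0.927929 = 0.8859

0.8859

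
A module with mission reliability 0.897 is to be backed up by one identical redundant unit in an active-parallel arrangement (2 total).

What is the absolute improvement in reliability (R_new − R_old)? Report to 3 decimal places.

R_before = 0.897
R_after = 1 − (1 − 0.897)^2 = 0.989
ΔR = 0.989 − 0.897 = 0.092

0.092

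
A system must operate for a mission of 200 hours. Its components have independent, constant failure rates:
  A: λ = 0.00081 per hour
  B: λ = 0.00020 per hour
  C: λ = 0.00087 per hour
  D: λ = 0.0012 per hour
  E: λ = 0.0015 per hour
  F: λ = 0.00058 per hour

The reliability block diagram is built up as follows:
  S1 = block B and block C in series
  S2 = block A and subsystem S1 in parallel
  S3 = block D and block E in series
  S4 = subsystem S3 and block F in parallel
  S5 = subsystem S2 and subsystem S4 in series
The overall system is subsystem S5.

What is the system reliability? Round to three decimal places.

R(A) = exp(−0.00081 × 200) = 0.85044
R(B) = exp(−0.00020 × 200) = 0.96079
R(C) = exp(−0.00087 × 200) = 0.84030
R(D) = exp(−0.0012 × 200) = 0.78663
R(E) = exp(−0.0015 × 200) = 0.74082
R(F) = exp(−0.00058 × 200) = 0.89048
Series (B and C): 0.96079 × 0.84030 = 0.80735
Parallel (A and [0.80735]): 1 − (1 − 0.85044)(1 − 0.80735) = 0.97119
Series (D and E): 0.78663 × 0.74082 = 0.58275
Parallel ([0.58275] and F): 1 − (1 − 0.58275)(1 − 0.89048) = 0.95430
Series ([0.97119] and [0.95430]): 0.97119 × 0.95430 = 0.927

0.927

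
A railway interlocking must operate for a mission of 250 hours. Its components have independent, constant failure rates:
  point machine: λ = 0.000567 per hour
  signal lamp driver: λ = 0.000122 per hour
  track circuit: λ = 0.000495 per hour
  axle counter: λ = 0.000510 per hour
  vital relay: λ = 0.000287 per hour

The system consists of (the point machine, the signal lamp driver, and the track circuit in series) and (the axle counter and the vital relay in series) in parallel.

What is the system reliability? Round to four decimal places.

R(point machine) = exp(−0.000567 × 250) = 0.867838
R(signal lamp driver) = exp(−0.000122 × 250) = 0.969960
R(track circuit) = exp(−0.000495 × 250) = 0.883601
R(axle counter) = exp(−0.000510 × 250) = 0.880293
R(vital relay) = exp(−0.000287 × 250) = 0.930764
Series (point machine, signal lamp driver, and track circuit): 0.867838 × 0.969960 × 0.883601 = 0.743787
Series (axle counter and vital relay): 0.880293 × 0.930764 = 0.819345
Parallel ([0.743787] and [0.819345]): 1 − (1 − 0.743787)(1 − 0.819345) = 0.9537

0.9537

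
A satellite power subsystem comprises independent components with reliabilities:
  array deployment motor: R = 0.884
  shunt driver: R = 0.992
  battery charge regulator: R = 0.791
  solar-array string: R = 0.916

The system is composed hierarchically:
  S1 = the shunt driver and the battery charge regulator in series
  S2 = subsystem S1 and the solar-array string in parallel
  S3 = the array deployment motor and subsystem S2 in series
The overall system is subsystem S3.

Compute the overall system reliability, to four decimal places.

0.8680

Series (shunt driver and battery charge regulator): 0.992000 × 0.791000 = 0.784672
Parallel ([0.784672] and solar-array string): 1 − (1 − 0.784672)(1 − 0.916000) = 0.981912
Series (array deployment motor and [0.981912]): 0.884000 × 0.981912 = 0.8680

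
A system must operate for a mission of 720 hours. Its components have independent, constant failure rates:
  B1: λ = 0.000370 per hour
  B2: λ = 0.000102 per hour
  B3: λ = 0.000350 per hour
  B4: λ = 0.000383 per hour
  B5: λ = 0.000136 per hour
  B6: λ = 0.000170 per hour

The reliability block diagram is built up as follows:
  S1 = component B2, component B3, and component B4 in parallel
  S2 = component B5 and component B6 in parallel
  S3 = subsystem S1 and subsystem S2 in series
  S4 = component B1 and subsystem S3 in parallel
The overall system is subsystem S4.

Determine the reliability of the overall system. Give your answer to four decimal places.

0.9966

R(B1) = exp(−0.000370 × 720) = 0.766133
R(B2) = exp(−0.000102 × 720) = 0.929192
R(B3) = exp(−0.000350 × 720) = 0.777245
R(B4) = exp(−0.000383 × 720) = 0.758995
R(B5) = exp(−0.000136 × 720) = 0.906721
R(B6) = exp(−0.000170 × 720) = 0.884794
Parallel (B2, B3, and B4): 1 − (1 − 0.929192)(1 − 0.777245)(1 − 0.758995) = 0.996199
Parallel (B5 and B6): 1 − (1 − 0.906721)(1 − 0.884794) = 0.989254
Series ([0.996199] and [0.989254]): 0.996199 × 0.989254 = 0.985494
Parallel (B1 and [0.985494]): 1 − (1 − 0.766133)(1 − 0.985494) = 0.9966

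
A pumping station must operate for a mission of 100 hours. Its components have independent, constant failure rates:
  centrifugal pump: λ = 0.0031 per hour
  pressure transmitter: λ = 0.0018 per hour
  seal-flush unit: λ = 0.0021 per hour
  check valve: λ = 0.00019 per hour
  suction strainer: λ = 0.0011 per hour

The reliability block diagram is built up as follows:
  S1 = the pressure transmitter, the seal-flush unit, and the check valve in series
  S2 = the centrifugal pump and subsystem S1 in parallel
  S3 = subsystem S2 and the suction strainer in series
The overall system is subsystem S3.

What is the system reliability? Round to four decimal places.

R(centrifugal pump) = exp(−0.0031 × 100) = 0.733447
R(pressure transmitter) = exp(−0.0018 × 100) = 0.835270
R(seal-flush unit) = exp(−0.0021 × 100) = 0.810584
R(check valve) = exp(−0.00019 × 100) = 0.981179
R(suction strainer) = exp(−0.0011 × 100) = 0.895834
Series (pressure transmitter, seal-flush unit, and check valve): 0.835270 × 0.810584 × 0.981179 = 0.664314
Parallel (centrifugal pump and [0.664314]): 1 − (1 − 0.733447)(1 − 0.664314) = 0.910522
Series ([0.910522] and suction strainer): 0.910522 × 0.895834 = 0.8157

0.8157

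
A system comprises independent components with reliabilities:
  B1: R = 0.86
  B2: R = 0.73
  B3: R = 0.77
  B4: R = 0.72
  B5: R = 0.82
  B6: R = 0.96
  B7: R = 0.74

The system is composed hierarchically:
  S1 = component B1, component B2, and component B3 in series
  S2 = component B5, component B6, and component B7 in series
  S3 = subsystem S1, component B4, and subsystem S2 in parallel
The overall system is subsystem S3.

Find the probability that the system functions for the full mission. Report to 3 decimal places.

Series (B1, B2, and B3): 0.86000 × 0.73000 × 0.77000 = 0.48341
Series (B5, B6, and B7): 0.82000 × 0.96000 × 0.74000 = 0.58253
Parallel ([0.48341], B4, and [0.58253]): 1 − (1 − 0.48341)(1 − 0.72000)(1 − 0.58253) = 0.940

0.940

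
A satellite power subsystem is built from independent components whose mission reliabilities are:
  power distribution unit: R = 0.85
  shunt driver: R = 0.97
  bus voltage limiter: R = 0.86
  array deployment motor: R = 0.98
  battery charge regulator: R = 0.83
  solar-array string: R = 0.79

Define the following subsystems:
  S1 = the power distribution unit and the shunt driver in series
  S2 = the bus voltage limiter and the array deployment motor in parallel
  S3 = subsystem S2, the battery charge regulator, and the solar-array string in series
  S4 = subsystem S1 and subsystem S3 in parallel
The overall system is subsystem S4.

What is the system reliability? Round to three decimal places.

0.939

Series (power distribution unit and shunt driver): 0.85000 × 0.97000 = 0.82450
Parallel (bus voltage limiter and array deployment motor): 1 − (1 − 0.86000)(1 − 0.98000) = 0.99720
Series ([0.99720], battery charge regulator, and solar-array string): 0.99720 × 0.83000 × 0.79000 = 0.65386
Parallel ([0.82450] and [0.65386]): 1 − (1 − 0.82450)(1 − 0.65386) = 0.939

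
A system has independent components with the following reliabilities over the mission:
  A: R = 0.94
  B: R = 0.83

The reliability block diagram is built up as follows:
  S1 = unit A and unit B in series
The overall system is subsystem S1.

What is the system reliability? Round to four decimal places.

Series (A and B): 0.940000 × 0.830000 = 0.7802

0.7802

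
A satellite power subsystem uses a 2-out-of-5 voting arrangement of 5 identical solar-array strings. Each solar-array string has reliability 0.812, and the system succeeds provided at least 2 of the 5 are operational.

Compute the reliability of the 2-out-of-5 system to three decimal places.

0.995

R = Σ_{i=2}^{5} C(5,i) p^i (1−p)^{5−i} with p = 0.812
C(5,2)·0.812^2·0.188^3 = 0.04381
C(5,3)·0.812^3·0.188^2 = 0.18923
C(5,4)·0.812^4·0.188^1 = 0.40865
C(5,5)·0.812^5·0.188^0 = 0.35300
Sum = 0.995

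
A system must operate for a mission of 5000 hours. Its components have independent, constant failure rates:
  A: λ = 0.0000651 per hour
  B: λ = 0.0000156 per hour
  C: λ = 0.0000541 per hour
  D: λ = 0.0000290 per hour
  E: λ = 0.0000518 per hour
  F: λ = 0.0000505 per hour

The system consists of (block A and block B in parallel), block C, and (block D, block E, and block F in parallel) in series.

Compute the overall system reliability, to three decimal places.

R(A) = exp(−0.0000651 × 5000) = 0.72217
R(B) = exp(−0.0000156 × 5000) = 0.92496
R(C) = exp(−0.0000541 × 5000) = 0.76300
R(D) = exp(−0.0000290 × 5000) = 0.86502
R(E) = exp(−0.0000518 × 5000) = 0.77182
R(F) = exp(−0.0000505 × 5000) = 0.77686
Parallel (A and B): 1 − (1 − 0.72217)(1 − 0.92496) = 0.97915
Parallel (D, E, and F): 1 − (1 − 0.86502)(1 − 0.77182)(1 − 0.77686) = 0.99313
Series ([0.97915], C, and [0.99313]): 0.97915 × 0.76300 × 0.99313 = 0.742

0.742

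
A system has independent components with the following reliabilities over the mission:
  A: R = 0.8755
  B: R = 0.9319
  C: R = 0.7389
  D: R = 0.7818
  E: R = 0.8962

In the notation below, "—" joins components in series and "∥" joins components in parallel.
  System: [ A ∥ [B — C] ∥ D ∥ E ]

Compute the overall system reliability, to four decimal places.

Series (B and C): 0.931900 × 0.738900 = 0.688581
Parallel (A, [0.688581], D, and E): 1 − (1 − 0.875500)(1 − 0.688581)(1 − 0.781800)(1 − 0.896200) = 0.9991

0.9991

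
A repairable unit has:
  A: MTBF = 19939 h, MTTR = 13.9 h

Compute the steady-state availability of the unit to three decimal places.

0.999

A(A) = MTBF/(MTBF+MTTR) = 19939/(19939+13.9) = 0.999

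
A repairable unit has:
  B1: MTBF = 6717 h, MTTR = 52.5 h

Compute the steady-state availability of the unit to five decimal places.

0.99224

A(B1) = MTBF/(MTBF+MTTR) = 6717/(6717+52.5) = 0.99224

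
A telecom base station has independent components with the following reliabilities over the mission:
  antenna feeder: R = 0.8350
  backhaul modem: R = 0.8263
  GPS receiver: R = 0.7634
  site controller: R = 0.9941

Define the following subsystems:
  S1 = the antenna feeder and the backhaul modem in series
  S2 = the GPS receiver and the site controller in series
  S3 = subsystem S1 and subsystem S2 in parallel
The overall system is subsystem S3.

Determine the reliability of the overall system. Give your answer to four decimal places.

0.9252

Series (antenna feeder and backhaul modem): 0.835000 × 0.826300 = 0.689961
Series (GPS receiver and site controller): 0.763400 × 0.994100 = 0.758896
Parallel ([0.689961] and [0.758896]): 1 − (1 − 0.689961)(1 − 0.758896) = 0.9252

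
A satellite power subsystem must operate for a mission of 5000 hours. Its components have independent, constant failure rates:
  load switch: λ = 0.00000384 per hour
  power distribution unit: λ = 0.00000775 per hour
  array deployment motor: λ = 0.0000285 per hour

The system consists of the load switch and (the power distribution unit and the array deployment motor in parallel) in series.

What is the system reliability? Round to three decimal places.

R(load switch) = exp(−0.00000384 × 5000) = 0.98098
R(power distribution unit) = exp(−0.00000775 × 5000) = 0.96199
R(array deployment motor) = exp(−0.0000285 × 5000) = 0.86719
Parallel (power distribution unit and array deployment motor): 1 − (1 − 0.96199)(1 − 0.86719) = 0.99495
Series (load switch and [0.99495]): 0.98098 × 0.99495 = 0.976

0.976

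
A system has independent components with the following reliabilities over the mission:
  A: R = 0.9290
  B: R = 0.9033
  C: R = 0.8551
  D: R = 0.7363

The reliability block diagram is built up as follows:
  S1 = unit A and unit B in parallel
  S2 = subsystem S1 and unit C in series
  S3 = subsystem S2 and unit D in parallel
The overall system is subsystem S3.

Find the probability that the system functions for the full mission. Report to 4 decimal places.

Parallel (A and B): 1 − (1 − 0.929000)(1 − 0.903300) = 0.993134
Series ([0.993134] and C): 0.993134 × 0.855100 = 0.849229
Parallel ([0.849229] and D): 1 − (1 − 0.849229)(1 − 0.736300) = 0.9602

0.9602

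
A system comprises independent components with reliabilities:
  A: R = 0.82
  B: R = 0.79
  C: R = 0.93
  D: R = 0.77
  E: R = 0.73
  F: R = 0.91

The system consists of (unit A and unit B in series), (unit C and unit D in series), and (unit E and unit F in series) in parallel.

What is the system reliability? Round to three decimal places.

0.966

Series (A and B): 0.82000 × 0.79000 = 0.64780
Series (C and D): 0.93000 × 0.77000 = 0.71610
Series (E and F): 0.73000 × 0.91000 = 0.66430
Parallel ([0.64780], [0.71610], and [0.66430]): 1 − (1 − 0.64780)(1 − 0.71610)(1 − 0.66430) = 0.966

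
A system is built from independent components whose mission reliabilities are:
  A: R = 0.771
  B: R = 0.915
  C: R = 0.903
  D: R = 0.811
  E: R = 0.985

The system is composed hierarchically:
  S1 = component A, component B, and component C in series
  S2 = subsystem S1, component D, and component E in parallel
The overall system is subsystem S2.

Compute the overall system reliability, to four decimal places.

Series (A, B, and C): 0.771000 × 0.915000 × 0.903000 = 0.637035
Parallel ([0.637035], D, and E): 1 − (1 − 0.637035)(1 − 0.811000)(1 − 0.985000) = 0.9990

0.9990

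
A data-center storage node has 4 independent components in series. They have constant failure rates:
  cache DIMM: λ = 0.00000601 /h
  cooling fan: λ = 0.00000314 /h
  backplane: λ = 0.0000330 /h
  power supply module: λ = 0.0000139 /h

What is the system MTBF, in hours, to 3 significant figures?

17800

Series of exponential components: λ_sys = Σ λ_i
λ_sys = 0.00000601 + 0.00000314 + 0.0000330 + 0.0000139 = 5.6050e-05 /h
MTBF = 1 / λ_sys = 17800 h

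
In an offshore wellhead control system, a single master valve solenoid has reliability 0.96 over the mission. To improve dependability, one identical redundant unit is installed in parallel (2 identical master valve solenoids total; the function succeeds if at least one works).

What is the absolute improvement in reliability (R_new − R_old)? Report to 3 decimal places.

0.038

R_before = 0.96
R_after = 1 − (1 − 0.96)^2 = 0.998
ΔR = 0.998 − 0.96 = 0.038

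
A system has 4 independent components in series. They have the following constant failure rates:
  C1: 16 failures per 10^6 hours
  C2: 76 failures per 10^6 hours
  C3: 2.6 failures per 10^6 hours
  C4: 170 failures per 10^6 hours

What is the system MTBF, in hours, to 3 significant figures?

3780

Series of exponential components: λ_sys = Σ λ_i
λ_sys = 0.000016 + 0.000076 + 0.0000026 + 0.00017 = 2.6460e-04 /h
MTBF = 1 / λ_sys = 3780 h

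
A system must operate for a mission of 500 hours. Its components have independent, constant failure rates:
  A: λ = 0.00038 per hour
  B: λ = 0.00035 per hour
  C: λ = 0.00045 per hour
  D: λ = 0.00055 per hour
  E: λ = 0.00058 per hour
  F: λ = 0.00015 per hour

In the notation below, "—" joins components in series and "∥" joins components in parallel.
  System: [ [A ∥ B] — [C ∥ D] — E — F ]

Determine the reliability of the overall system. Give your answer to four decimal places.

0.6422

R(A) = exp(−0.00038 × 500) = 0.826959
R(B) = exp(−0.00035 × 500) = 0.839457
R(C) = exp(−0.00045 × 500) = 0.798516
R(D) = exp(−0.00055 × 500) = 0.759572
R(E) = exp(−0.00058 × 500) = 0.748264
R(F) = exp(−0.00015 × 500) = 0.927743
Parallel (A and B): 1 − (1 − 0.826959)(1 − 0.839457) = 0.972219
Parallel (C and D): 1 − (1 − 0.798516)(1 − 0.759572) = 0.951558
Series ([0.972219], [0.951558], E, and F): 0.972219 × 0.951558 × 0.748264 × 0.927743 = 0.6422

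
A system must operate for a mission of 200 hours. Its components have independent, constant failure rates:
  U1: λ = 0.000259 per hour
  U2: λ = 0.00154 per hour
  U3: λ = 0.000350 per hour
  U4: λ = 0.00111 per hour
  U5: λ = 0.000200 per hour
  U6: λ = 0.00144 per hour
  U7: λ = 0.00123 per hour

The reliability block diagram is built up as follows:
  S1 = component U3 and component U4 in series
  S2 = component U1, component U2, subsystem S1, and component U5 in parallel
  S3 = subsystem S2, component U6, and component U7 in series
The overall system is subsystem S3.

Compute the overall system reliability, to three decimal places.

R(U1) = exp(−0.000259 × 200) = 0.94952
R(U2) = exp(−0.00154 × 200) = 0.73492
R(U3) = exp(−0.000350 × 200) = 0.93239
R(U4) = exp(−0.00111 × 200) = 0.80092
R(U5) = exp(−0.000200 × 200) = 0.96079
R(U6) = exp(−0.00144 × 200) = 0.74976
R(U7) = exp(−0.00123 × 200) = 0.78192
Series (U3 and U4): 0.93239 × 0.80092 = 0.74677
Parallel (U1, U2, [0.74677], and U5): 1 − (1 − 0.94952)(1 − 0.73492)(1 − 0.74677)(1 − 0.96079) = 0.99987
Series ([0.99987], U6, and U7): 0.99987 × 0.74976 × 0.78192 = 0.586

0.586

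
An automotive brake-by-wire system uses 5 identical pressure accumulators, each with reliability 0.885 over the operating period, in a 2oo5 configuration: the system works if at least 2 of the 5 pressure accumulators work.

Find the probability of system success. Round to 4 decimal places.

0.9992

R = Σ_{i=2}^{5} C(5,i) p^i (1−p)^{5−i} with p = 0.885
C(5,2)·0.885^2·0.115^3 = 0.011912
C(5,3)·0.885^3·0.115^2 = 0.091670
C(5,4)·0.885^4·0.115^1 = 0.352729
C(5,5)·0.885^5·0.115^0 = 0.542896
Sum = 0.9992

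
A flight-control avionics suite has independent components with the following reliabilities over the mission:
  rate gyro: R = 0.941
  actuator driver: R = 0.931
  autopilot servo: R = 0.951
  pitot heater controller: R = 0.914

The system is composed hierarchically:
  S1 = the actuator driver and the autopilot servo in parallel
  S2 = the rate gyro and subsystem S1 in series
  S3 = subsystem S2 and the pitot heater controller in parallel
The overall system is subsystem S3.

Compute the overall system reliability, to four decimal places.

0.9947

Parallel (actuator driver and autopilot servo): 1 − (1 − 0.931000)(1 − 0.951000) = 0.996619
Series (rate gyro and [0.996619]): 0.941000 × 0.996619 = 0.937818
Parallel ([0.937818] and pitot heater controller): 1 − (1 − 0.937818)(1 − 0.914000) = 0.9947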